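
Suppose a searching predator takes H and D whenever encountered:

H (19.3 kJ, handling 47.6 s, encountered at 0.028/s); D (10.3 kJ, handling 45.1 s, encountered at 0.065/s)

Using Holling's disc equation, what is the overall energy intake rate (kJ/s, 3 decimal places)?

R = Σλ_iE_i / (1 + Σλ_ih_i)
Numerator: 0.028×19.3 + 0.065×10.3 = 1.21
Denominator: 1 + 0.028×47.6 + 0.065×45.1 = 5.264
R = 1.21/5.264 = 0.2298 kJ/s

0.230 kJ/s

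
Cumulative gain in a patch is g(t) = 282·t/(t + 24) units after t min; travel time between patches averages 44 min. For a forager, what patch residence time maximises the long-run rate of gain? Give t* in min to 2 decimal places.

32.50 min

Optimal t* satisfies g'(t*) = g(t*)/(T + t*).
g'(t) = 282·24/(t + 24)². Setting 282·24/(t+24)² = 282t/[(t+24)(44+t)] gives 24(44+t) = t(t+24), so t² = 24×44 = 1056.
t* = √1056 = 32.5 min.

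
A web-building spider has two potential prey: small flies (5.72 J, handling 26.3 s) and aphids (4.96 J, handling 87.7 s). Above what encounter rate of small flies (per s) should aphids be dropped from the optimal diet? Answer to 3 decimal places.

At the threshold, the rate on small flies alone equals the profitability of aphids: λ·5.72/(1 + λ·26.3) = 4.96/87.7 = 0.05656.
Rearranging, λ(5.72 − 0.05656×26.3) = 0.05656, so λ = 0.05656/4.233 = 0.01336 per s.

0.013 per s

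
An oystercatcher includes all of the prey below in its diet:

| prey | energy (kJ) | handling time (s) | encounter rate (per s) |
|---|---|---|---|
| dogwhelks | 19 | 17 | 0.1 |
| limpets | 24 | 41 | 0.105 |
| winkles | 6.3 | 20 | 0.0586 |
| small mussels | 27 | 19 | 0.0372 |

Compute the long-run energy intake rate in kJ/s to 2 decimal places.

R = (0.1×19 + 0.105×24 + 0.0586×6.3 + 0.0372×27) / (1 + 0.1×17 + 0.105×41 + 0.0586×20 + 0.0372×19) = 5.794/8.884 = 0.6522 kJ/s.

0.65 kJ/s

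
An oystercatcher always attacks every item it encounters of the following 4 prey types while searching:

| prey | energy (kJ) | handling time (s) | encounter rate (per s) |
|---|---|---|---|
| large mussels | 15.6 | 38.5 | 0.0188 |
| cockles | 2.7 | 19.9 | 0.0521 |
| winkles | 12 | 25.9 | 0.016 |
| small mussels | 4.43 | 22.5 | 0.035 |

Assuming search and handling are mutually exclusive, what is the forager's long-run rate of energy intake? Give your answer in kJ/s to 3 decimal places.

R = Σλ_iE_i / (1 + Σλ_ih_i)
Numerator: 0.0188×15.6 + 0.0521×2.7 + 0.016×12 + 0.035×4.43 = 0.781
Denominator: 1 + 0.0188×38.5 + 0.0521×19.9 + 0.016×25.9 + 0.035×22.5 = 3.962
R = 0.781/3.962 = 0.1971 kJ/s

0.197 kJ/s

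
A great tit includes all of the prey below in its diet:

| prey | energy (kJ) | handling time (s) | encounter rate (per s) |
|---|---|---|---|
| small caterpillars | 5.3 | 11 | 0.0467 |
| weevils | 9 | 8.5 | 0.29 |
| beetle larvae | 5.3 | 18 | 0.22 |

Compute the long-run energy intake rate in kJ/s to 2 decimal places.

Energy encountered per unit search time: 0.0467×5.3 + 0.29×9 + 0.22×5.3 = 4.024 kJ/s.
Handling time per unit search time: 0.0467×11 + 0.29×8.5 + 0.22×18 = 6.939.
Rate = 4.024/(1 + 6.939) = 0.5068 kJ/s.

0.51 kJ/s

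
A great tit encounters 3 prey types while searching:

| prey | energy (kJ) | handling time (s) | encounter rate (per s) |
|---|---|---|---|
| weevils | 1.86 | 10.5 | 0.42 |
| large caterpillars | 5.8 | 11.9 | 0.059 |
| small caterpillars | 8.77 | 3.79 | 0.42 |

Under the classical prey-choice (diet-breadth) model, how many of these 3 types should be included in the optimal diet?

Rank by E/h (kJ/s): small caterpillars 2.31, large caterpillars 0.487, weevils 0.177. Include each in turn until the next type's E/h falls below the running intake rate.
Rate on top 1: 1.421. large caterpillars: 0.487 < 1.421 → exclude; stop.
Optimal diet: small caterpillars — 1 of 3 types.

1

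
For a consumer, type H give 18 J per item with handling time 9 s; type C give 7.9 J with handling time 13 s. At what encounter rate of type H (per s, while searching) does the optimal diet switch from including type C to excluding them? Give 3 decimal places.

At the threshold, the rate on type H alone equals the profitability of type C: λ·18/(1 + λ·9) = 7.9/13 = 0.6077.
Rearranging, λ(18 − 0.6077×9) = 0.6077, so λ = 0.6077/12.53 = 0.0485 per s.

0.048 per s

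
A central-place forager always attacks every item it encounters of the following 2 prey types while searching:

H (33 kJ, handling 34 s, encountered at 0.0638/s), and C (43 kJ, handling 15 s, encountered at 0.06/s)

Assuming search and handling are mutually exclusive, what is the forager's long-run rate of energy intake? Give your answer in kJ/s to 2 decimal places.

Energy encountered per unit search time: 0.0638×33 + 0.06×43 = 4.685 kJ/s.
Handling time per unit search time: 0.0638×34 + 0.06×15 = 3.069.
Rate = 4.685/(1 + 3.069) = 1.151 kJ/s.

1.15 kJ/s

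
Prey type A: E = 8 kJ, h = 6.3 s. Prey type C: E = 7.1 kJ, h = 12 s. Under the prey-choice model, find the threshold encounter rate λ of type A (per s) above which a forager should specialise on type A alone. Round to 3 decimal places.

The zero-one rule: include type C iff E₂/h₂ > λE₁/(1+λh₁). Equality gives the switch point.
λE₁h₂ = E₂ + λE₂h₁ ⇒ λ = E₂/(E₁h₂ − E₂h₁) = 7.1/(96 − 44.73) = 0.1385 per s.

0.138 per s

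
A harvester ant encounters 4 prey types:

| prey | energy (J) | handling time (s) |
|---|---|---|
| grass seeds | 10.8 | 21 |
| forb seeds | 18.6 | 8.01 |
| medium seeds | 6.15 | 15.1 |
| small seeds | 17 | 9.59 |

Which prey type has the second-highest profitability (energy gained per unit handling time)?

small seeds

In descending order of E/h:
forb seeds: 18.6/8.01 = 2.32 J/s
small seeds: 17/9.59 = 1.77 J/s
grass seeds: 10.8/21 = 0.514 J/s
medium seeds: 6.15/15.1 = 0.407 J/s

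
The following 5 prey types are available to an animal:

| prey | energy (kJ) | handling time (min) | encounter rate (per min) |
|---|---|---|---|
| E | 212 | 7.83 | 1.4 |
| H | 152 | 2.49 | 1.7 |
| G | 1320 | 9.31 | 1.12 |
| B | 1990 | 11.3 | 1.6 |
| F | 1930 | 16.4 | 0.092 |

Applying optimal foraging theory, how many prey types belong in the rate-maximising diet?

1

Profitabilities (E/h, kJ/min): B 176, G 142, F 118, H 61, E 27.1. Add prey in this order while the next type's profitability exceeds the intake rate on those already taken.
Rate on top 1: 166.9. G: 142 < 166.9 → exclude; stop.
Optimal diet: B — 1 of 5 types.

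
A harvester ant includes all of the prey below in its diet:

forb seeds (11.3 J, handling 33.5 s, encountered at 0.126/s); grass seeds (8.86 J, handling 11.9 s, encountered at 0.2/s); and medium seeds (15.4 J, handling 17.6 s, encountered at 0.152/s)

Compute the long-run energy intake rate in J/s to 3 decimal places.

0.539 J/s

R = (0.126×11.3 + 0.2×8.86 + 0.152×15.4) / (1 + 0.126×33.5 + 0.2×11.9 + 0.152×17.6) = 5.537/10.28 = 0.5388 J/s.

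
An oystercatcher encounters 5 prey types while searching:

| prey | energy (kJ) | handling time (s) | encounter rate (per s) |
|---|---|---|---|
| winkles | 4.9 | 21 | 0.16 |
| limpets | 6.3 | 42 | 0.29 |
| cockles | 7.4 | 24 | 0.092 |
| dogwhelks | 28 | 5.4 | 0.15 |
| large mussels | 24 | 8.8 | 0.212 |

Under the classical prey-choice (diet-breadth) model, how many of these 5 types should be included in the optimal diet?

E/h in descending order: dogwhelks 5.19, large mussels 2.73, cockles 0.308, winkles 0.233, limpets 0.15 kJ/s. The optimal diet is the largest prefix of this list for which every included type satisfies E_i/h_i > R on the types above it.
Rate on top 1: 2.32. large mussels: 2.73 > 2.32 → include.
Rate on top 2: 2.527. cockles: 0.308 < 2.527 → exclude; stop.
Optimal diet: dogwhelks, large mussels — 2 of 5 types.

2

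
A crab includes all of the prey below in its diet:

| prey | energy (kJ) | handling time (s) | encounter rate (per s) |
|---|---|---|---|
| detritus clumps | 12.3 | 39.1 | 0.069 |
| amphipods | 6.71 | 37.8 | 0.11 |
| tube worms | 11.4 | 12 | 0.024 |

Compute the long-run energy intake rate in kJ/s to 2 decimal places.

0.23 kJ/s

Energy encountered per unit search time: 0.069×12.3 + 0.11×6.71 + 0.024×11.4 = 1.86 kJ/s.
Handling time per unit search time: 0.069×39.1 + 0.11×37.8 + 0.024×12 = 7.144.
Rate = 1.86/(1 + 7.144) = 0.2284 kJ/s.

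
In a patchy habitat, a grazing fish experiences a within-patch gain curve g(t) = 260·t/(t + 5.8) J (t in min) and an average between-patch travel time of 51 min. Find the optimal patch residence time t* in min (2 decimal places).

17.20 min

Maximise g(t)/(T+t): set derivative to zero → g'(t)(T+t) = g(t).
g'(t) = 260·5.8/(t + 5.8)². Setting 260·5.8/(t+5.8)² = 260t/[(t+5.8)(51+t)] gives 5.8(51+t) = t(t+5.8), so t² = 5.8×51 = 295.8.
t* = √295.8 = 17.2 min.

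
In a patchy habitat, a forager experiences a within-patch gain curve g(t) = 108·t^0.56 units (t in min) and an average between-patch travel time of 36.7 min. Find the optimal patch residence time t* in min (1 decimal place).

46.7 min

Optimal t* satisfies g'(t*) = g(t*)/(T + t*).
g'(t) = 0.56·108·t^-0.44. Setting 0.56·108·t^-0.44 = 108·t^0.56/(36.7+t) gives 0.56(36.7+t) = t, so 0.44·t = 0.56×36.7.
t* = 0.56×36.7/0.44 = 46.71 min.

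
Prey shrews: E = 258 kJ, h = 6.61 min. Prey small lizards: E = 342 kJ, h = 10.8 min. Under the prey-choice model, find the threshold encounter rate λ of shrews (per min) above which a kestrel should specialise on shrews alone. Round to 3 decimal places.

At the threshold, the rate on shrews alone equals the profitability of small lizards: λ·258/(1 + λ·6.61) = 342/10.8 = 31.67.
Rearranging, λ(258 − 31.67×6.61) = 31.67, so λ = 31.67/48.68 = 0.6505 per min.

0.650 per min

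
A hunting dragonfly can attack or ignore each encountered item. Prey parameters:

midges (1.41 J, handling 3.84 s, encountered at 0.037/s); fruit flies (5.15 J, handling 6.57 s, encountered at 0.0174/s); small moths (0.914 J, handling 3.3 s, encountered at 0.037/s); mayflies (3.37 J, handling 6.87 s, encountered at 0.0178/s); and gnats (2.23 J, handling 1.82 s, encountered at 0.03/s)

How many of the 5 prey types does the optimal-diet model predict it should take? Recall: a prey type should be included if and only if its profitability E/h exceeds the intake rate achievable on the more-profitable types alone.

5

E/h in descending order: gnats 1.23, fruit flies 0.784, mayflies 0.491, midges 0.367, small moths 0.277 J/s. The optimal diet is the largest prefix of this list for which every included type satisfies E_i/h_i > R on the types above it.
Rate on top 1: 0.06344. fruit flies: 0.784 > 0.06344 → include.
Rate on top 2: 0.1339. mayflies: 0.491 > 0.1339 → include.
Rate on top 3: 0.1677. midges: 0.367 > 0.1677 → include.
Rate on top 4: 0.1874. small moths: 0.277 > 0.1874 → include.
Optimal diet: gnats, fruit flies, mayflies, midges, small moths — 5 of 5 types.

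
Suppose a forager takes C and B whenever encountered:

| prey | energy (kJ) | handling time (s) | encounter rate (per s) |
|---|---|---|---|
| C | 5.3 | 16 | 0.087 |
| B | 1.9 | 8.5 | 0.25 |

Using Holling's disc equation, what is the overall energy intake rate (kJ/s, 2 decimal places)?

Energy encountered per unit search time: 0.087×5.3 + 0.25×1.9 = 0.9361 kJ/s.
Handling time per unit search time: 0.087×16 + 0.25×8.5 = 3.517.
Rate = 0.9361/(1 + 3.517) = 0.2072 kJ/s.

0.21 kJ/s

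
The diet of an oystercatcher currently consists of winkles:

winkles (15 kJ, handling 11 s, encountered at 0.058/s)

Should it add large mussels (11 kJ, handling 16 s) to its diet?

Intake rate on the current diet: R = (0.058×15) / (1 + 0.058×11) = 0.87/1.638 = 0.5311 kJ/s.
Profitability of large mussels: 11/16 = 0.6875 kJ/s.
Since 0.6875 > R, including large mussels increases the long-run rate.

Yes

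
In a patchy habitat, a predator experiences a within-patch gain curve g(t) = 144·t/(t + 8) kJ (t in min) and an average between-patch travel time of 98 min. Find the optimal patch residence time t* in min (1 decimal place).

Optimal t* satisfies g'(t*) = g(t*)/(T + t*).
g'(t) = 144·8/(t + 8)². Setting 144·8/(t+8)² = 144t/[(t+8)(98+t)] gives 8(98+t) = t(t+8), so t² = 8×98 = 784.
t* = √784 = 28 min.

28.0 min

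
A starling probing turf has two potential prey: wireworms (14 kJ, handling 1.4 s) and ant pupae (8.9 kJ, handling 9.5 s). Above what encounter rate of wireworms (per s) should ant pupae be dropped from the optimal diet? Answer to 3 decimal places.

At the threshold, the rate on wireworms alone equals the profitability of ant pupae: λ·14/(1 + λ·1.4) = 8.9/9.5 = 0.9368.
Rearranging, λ(14 − 0.9368×1.4) = 0.9368, so λ = 0.9368/12.69 = 0.07383 per s.

0.074 per s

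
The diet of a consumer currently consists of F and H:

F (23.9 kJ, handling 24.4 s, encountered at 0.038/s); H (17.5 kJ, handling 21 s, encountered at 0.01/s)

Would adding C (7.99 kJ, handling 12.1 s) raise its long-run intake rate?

Intake rate on the current diet: R = (0.038×23.9 + 0.01×17.5) / (1 + 0.038×24.4 + 0.01×21) = 1.083/2.137 = 0.5068 kJ/s.
C: E/h = 7.99/12.1 = 0.6603 kJ/s.
Since 0.6603 > R, including C increases the long-run rate.

Yes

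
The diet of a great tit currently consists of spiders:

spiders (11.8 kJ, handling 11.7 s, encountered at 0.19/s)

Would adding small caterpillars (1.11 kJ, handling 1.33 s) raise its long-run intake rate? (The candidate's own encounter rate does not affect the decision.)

On spiders alone, R = ΣλE/(1+Σλh) = 2.242/3.223 = 0.6956 kJ/s.
Profitability of small caterpillars: 1.11/1.33 = 0.8346 kJ/s.
0.8346 > 0.6956, so adding small caterpillars raises the average — include it.

Yes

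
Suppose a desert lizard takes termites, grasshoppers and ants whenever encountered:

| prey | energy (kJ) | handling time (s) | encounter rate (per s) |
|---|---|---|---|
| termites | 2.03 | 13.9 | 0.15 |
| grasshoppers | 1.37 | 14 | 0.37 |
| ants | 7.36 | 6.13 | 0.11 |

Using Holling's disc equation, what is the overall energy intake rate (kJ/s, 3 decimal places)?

0.181 kJ/s

R = Σλ_iE_i / (1 + Σλ_ih_i)
Numerator: 0.15×2.03 + 0.37×1.37 + 0.11×7.36 = 1.621
Denominator: 1 + 0.15×13.9 + 0.37×14 + 0.11×6.13 = 8.939
R = 1.621/8.939 = 0.1813 kJ/s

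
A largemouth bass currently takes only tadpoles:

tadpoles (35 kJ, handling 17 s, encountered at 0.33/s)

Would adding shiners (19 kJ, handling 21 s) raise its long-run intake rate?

No

Current rate: (0.33×35)/(1 + 0.33×17) = 1.747 kJ/s.
shiners: E/h = 19/21 = 0.9048 kJ/s.
0.9048 < 1.747, so adding shiners would lower the average — exclude it.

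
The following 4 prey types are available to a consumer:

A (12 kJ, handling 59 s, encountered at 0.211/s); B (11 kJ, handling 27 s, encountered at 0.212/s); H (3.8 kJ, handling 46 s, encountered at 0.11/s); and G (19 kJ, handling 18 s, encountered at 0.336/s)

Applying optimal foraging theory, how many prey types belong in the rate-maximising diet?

Rank by E/h (kJ/s): G 1.06, B 0.407, A 0.203, H 0.0826. Include each in turn until the next type's E/h falls below the running intake rate.
Rate on top 1: 0.9058. B: 0.407 < 0.9058 → exclude; stop.
Optimal diet: G — 1 of 4 types.

1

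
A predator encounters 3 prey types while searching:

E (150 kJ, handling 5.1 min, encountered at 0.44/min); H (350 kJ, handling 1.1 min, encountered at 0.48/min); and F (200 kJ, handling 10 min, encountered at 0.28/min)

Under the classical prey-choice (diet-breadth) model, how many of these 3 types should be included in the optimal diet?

1

E/h in descending order: H 318, E 29.4, F 20 kJ/min. The optimal diet is the largest prefix of this list for which every included type satisfies E_i/h_i > R on the types above it.
Rate on top 1: 109.9. E: 29.4 < 109.9 → exclude; stop.
Optimal diet: H — 1 of 3 types.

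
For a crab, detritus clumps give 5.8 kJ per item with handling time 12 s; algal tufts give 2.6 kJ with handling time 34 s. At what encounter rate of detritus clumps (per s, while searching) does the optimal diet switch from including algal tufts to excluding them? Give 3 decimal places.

0.016 per s

Drop algal tufts once their profitability E₂/h₂ falls below the rate achievable on detritus clumps alone: E₂/h₂ = λE₁/(1 + λh₁).
Solve for λ: λE₁h₂ = E₂(1 + λh₁) → λ(E₁h₂ − E₂h₁) = E₂ → λ = E₂/(E₁h₂ − E₂h₁).
λ = 2.6/(5.8×34 − 2.6×12) = 2.6/166 = 0.01566 per s.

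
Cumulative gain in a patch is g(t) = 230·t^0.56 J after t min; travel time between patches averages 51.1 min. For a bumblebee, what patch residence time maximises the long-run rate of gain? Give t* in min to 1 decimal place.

By the marginal value theorem, leave when the instantaneous gain rate g'(t) equals the habitat-wide average g(t)/(T + t).
g'(t) = 0.56·230·t^-0.44. Setting 0.56·230·t^-0.44 = 230·t^0.56/(51.1+t) gives 0.56(51.1+t) = t, so 0.44·t = 0.56×51.1.
t* = 0.56×51.1/0.44 = 65.04 min.

65.0 min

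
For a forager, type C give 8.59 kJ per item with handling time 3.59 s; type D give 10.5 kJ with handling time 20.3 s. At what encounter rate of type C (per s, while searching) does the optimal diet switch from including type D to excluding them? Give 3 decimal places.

0.077 per s

Drop type D once their profitability E₂/h₂ falls below the rate achievable on type C alone: E₂/h₂ = λE₁/(1 + λh₁).
Solve for λ: λE₁h₂ = E₂(1 + λh₁) → λ(E₁h₂ − E₂h₁) = E₂ → λ = E₂/(E₁h₂ − E₂h₁).
λ = 10.5/(8.59×20.3 − 10.5×3.59) = 10.5/136.7 = 0.07682 per s.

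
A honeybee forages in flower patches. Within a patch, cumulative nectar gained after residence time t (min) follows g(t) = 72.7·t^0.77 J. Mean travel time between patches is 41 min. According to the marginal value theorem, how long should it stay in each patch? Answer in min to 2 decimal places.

Optimal t* satisfies g'(t*) = g(t*)/(T + t*).
g'(t) = 0.77·72.7·t^-0.23. Setting 0.77·72.7·t^-0.23 = 72.7·t^0.77/(41+t) gives 0.77(41+t) = t, so 0.23·t = 0.77×41.
t* = 0.77×41/0.23 = 137.3 min.

137.26 min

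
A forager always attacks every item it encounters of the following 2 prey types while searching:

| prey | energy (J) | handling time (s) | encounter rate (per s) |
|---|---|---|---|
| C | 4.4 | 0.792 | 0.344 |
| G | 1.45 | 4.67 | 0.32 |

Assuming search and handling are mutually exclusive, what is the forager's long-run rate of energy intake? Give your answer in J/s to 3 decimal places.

R = (0.344×4.4 + 0.32×1.45) / (1 + 0.344×0.792 + 0.32×4.67) = 1.978/2.767 = 0.7147 J/s.

0.715 J/s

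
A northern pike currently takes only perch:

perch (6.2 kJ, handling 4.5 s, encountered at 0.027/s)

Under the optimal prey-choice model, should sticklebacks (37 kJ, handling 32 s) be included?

On perch alone, R = ΣλE/(1+Σλh) = 0.1674/1.121 = 0.1493 kJ/s.
sticklebacks: E/h = 37/32 = 1.156 kJ/s.
1.156 > 0.1493, so adding sticklebacks raises the average — include it.

Yes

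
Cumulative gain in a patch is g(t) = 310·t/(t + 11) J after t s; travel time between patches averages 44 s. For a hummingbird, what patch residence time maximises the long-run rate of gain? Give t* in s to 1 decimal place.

Maximise g(t)/(T+t): set derivative to zero → g'(t)(T+t) = g(t).
g'(t) = 310·11/(t + 11)². Setting 310·11/(t+11)² = 310t/[(t+11)(44+t)] gives 11(44+t) = t(t+11), so t² = 11×44 = 484.
t* = √484 = 22 s.

22.0 s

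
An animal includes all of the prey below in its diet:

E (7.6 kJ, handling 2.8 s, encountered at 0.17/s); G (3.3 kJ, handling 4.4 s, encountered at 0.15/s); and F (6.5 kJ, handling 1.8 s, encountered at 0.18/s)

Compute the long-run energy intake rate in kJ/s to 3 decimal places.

Energy encountered per unit search time: 0.17×7.6 + 0.15×3.3 + 0.18×6.5 = 2.957 kJ/s.
Handling time per unit search time: 0.17×2.8 + 0.15×4.4 + 0.18×1.8 = 1.46.
Rate = 2.957/(1 + 1.46) = 1.202 kJ/s.

1.202 kJ/s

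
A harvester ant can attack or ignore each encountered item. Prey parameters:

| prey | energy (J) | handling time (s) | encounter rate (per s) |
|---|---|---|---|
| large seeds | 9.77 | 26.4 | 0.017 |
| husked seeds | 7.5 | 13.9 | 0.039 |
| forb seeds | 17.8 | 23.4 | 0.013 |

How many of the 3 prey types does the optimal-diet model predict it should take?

E/h in descending order: forb seeds 0.761, husked seeds 0.54, large seeds 0.37 J/s. The optimal diet is the largest prefix of this list for which every included type satisfies E_i/h_i > R on the types above it.
Rate on top 1: 0.1774. husked seeds: 0.54 > 0.1774 → include.
Rate on top 2: 0.2838. large seeds: 0.37 > 0.2838 → include.
Optimal diet: forb seeds, husked seeds, large seeds — 3 of 3 types.

3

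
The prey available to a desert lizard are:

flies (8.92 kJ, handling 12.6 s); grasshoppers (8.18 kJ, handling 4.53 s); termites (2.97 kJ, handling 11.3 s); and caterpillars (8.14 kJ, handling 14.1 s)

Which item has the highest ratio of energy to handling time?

In descending order of E/h:
grasshoppers: 8.18/4.53 = 1.81 kJ/s
flies: 8.92/12.6 = 0.708 kJ/s
caterpillars: 8.14/14.1 = 0.577 kJ/s
termites: 2.97/11.3 = 0.263 kJ/s

grasshoppers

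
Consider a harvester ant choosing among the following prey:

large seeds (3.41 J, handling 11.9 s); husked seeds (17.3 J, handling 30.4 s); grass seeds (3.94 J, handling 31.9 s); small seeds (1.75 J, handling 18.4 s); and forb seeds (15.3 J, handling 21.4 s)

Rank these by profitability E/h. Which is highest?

forb seeds

Profitability E/h (J/s): large seeds = 3.41/11.9 = 0.287, husked seeds = 17.3/30.4 = 0.569, grass seeds = 3.94/31.9 = 0.124, small seeds = 1.75/18.4 = 0.0951, forb seeds = 15.3/21.4 = 0.715.
Ranked: forb seeds > husked seeds > large seeds > grass seeds > small seeds.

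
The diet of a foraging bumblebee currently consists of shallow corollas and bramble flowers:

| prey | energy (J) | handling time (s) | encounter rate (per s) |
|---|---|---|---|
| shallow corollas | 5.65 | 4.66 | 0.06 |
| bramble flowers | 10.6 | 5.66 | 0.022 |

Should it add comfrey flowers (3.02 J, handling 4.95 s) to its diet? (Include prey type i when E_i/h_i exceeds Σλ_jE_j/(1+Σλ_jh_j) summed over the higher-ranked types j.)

Yes

Intake rate on the current diet: R = (0.06×5.65 + 0.022×10.6) / (1 + 0.06×4.66 + 0.022×5.66) = 0.5722/1.404 = 0.4075 J/s.
Profitability of comfrey flowers: 3.02/4.95 = 0.6101 J/s.
0.6101 > 0.4075, so adding comfrey flowers raises the average — include it.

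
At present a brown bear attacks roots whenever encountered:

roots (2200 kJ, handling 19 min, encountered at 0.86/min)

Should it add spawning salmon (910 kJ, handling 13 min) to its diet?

No

Current rate: (0.86×2200)/(1 + 0.86×19) = 109.1 kJ/min.
spawning salmon: E/h = 910/13 = 70 kJ/min.
70 < 109.1, so adding spawning salmon would lower the average — exclude it.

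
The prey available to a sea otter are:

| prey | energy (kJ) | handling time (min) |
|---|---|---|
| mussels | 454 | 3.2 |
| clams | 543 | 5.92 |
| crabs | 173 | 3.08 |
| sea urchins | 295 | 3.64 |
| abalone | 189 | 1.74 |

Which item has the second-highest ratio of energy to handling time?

Profitability E/h (kJ/min): mussels = 454/3.2 = 142, clams = 543/5.92 = 91.7, crabs = 173/3.08 = 56.2, sea urchins = 295/3.64 = 81, abalone = 189/1.74 = 109.
Ranked: mussels > abalone > clams > sea urchins > crabs.

abalone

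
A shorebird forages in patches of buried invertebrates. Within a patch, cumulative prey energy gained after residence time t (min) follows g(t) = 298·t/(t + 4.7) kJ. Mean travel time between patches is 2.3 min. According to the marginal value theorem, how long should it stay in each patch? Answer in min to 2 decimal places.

3.29 min

Maximise g(t)/(T+t): set derivative to zero → g'(t)(T+t) = g(t).
g'(t) = 298·4.7/(t + 4.7)². Setting 298·4.7/(t+4.7)² = 298t/[(t+4.7)(2.3+t)] gives 4.7(2.3+t) = t(t+4.7), so t² = 4.7×2.3 = 10.81.
t* = √10.81 = 3.288 min.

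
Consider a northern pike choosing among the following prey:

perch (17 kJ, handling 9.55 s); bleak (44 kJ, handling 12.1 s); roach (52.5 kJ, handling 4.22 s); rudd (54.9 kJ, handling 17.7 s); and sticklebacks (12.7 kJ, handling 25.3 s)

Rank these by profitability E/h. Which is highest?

roach

In descending order of E/h:
roach: 52.5/4.22 = 12.4 kJ/s
bleak: 44/12.1 = 3.64 kJ/s
rudd: 54.9/17.7 = 3.1 kJ/s
perch: 17/9.55 = 1.78 kJ/s
sticklebacks: 12.7/25.3 = 0.502 kJ/s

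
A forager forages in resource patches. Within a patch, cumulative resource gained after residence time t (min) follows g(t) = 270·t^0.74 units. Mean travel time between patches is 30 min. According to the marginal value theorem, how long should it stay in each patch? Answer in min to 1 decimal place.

Maximise g(t)/(T+t): set derivative to zero → g'(t)(T+t) = g(t).
g'(t) = 0.74·270·t^-0.26. Setting 0.74·270·t^-0.26 = 270·t^0.74/(30+t) gives 0.74(30+t) = t, so 0.26·t = 0.74×30.
t* = 0.74×30/0.26 = 85.38 min.

85.4 min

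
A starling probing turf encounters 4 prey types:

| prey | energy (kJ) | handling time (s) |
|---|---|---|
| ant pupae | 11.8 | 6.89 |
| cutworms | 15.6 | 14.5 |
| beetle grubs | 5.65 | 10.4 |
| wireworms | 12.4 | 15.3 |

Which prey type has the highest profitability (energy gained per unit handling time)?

Profitability E/h (kJ/s): ant pupae = 11.8/6.89 = 1.71, cutworms = 15.6/14.5 = 1.08, beetle grubs = 5.65/10.4 = 0.543, wireworms = 12.4/15.3 = 0.81.
Ranked: ant pupae > cutworms > wireworms > beetle grubs.

ant pupae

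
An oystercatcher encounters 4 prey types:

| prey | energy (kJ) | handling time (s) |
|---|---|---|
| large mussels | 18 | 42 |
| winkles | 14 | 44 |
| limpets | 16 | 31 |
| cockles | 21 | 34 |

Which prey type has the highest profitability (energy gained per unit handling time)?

Profitability E/h (kJ/s): large mussels = 18/42 = 0.429, winkles = 14/44 = 0.318, limpets = 16/31 = 0.516, cockles = 21/34 = 0.618.
Ranked: cockles > limpets > large mussels > winkles.

cockles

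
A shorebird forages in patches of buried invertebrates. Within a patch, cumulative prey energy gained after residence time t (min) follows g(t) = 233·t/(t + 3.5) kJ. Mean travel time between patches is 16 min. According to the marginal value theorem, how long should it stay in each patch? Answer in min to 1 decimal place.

7.5 min

Maximise g(t)/(T+t): set derivative to zero → g'(t)(T+t) = g(t).
g'(t) = 233·3.5/(t + 3.5)². Setting 233·3.5/(t+3.5)² = 233t/[(t+3.5)(16+t)] gives 3.5(16+t) = t(t+3.5), so t² = 3.5×16 = 56.
t* = √56 = 7.483 min.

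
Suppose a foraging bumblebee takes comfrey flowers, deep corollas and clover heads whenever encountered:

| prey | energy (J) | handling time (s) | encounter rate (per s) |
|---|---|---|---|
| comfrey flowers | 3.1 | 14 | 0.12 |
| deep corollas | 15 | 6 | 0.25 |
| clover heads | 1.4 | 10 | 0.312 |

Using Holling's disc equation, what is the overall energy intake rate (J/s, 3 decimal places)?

0.624 J/s

Energy encountered per unit search time: 0.12×3.1 + 0.25×15 + 0.312×1.4 = 4.559 J/s.
Handling time per unit search time: 0.12×14 + 0.25×6 + 0.312×10 = 6.3.
Rate = 4.559/(1 + 6.3) = 0.6245 J/s.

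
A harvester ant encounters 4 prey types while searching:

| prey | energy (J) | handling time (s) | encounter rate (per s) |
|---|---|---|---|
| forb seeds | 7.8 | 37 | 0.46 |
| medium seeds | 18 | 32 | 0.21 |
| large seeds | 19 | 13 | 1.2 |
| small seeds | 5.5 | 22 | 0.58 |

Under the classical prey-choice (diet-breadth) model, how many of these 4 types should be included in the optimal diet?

1

Profitabilities (E/h, J/s): large seeds 1.46, medium seeds 0.562, small seeds 0.25, forb seeds 0.211. Add prey in this order while the next type's profitability exceeds the intake rate on those already taken.
Rate on top 1: 1.373. medium seeds: 0.562 < 1.373 → exclude; stop.
Optimal diet: large seeds — 1 of 4 types.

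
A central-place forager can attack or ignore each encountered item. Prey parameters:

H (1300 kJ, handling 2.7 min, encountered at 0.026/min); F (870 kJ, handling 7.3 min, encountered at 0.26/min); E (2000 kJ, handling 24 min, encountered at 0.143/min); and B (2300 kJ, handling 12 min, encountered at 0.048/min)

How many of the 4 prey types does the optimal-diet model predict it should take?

Rank by E/h (kJ/min): H 481, B 192, F 119, E 83.3. Include each in turn until the next type's E/h falls below the running intake rate.
Rate on top 1: 31.58. B: 192 > 31.58 → include.
Rate on top 2: 87.6. F: 119 > 87.6 → include.
Rate on top 3: 104.5. E: 83.3 < 104.5 → exclude; stop.
Optimal diet: H, B, F — 3 of 4 types.

3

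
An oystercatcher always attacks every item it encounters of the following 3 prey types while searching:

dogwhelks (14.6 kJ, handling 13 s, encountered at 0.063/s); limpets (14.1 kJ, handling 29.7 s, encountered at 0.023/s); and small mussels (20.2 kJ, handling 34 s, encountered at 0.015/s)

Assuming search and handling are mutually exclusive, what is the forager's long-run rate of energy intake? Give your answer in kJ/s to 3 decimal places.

R = Σλ_iE_i / (1 + Σλ_ih_i)
Numerator: 0.063×14.6 + 0.023×14.1 + 0.015×20.2 = 1.547
Denominator: 1 + 0.063×13 + 0.023×29.7 + 0.015×34 = 3.012
R = 1.547/3.012 = 0.5136 kJ/s

0.514 kJ/s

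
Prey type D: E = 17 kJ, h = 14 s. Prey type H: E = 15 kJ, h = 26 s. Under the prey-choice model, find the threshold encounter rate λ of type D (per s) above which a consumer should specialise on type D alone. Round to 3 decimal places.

0.065 per s

Drop type H once their profitability E₂/h₂ falls below the rate achievable on type D alone: E₂/h₂ = λE₁/(1 + λh₁).
Solve for λ: λE₁h₂ = E₂(1 + λh₁) → λ(E₁h₂ − E₂h₁) = E₂ → λ = E₂/(E₁h₂ − E₂h₁).
λ = 15/(17×26 − 15×14) = 15/232 = 0.06466 per s.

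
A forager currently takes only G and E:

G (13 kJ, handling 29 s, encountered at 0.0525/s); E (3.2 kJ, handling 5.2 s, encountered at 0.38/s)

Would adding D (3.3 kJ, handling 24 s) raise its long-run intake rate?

No

Intake rate on the current diet: R = (0.0525×13 + 0.38×3.2) / (1 + 0.0525×29 + 0.38×5.2) = 1.899/4.498 = 0.422 kJ/s.
D: E/h = 3.3/24 = 0.1375 kJ/s.
0.1375 < 0.422, so adding D would lower the average — exclude it.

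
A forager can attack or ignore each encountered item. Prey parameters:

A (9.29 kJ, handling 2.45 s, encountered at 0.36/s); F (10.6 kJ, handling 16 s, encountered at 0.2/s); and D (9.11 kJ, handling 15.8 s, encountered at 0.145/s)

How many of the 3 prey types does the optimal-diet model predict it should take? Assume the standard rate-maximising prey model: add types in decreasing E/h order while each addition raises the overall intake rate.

E/h in descending order: A 3.79, F 0.662, D 0.577 kJ/s. The optimal diet is the largest prefix of this list for which every included type satisfies E_i/h_i > R on the types above it.
Rate on top 1: 1.777. F: 0.662 < 1.777 → exclude; stop.
Optimal diet: A — 1 of 3 types.

1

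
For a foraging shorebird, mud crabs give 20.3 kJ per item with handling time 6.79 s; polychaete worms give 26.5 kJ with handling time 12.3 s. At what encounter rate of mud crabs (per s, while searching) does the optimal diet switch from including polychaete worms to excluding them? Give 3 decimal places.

0.380 per s

The zero-one rule: include polychaete worms iff E₂/h₂ > λE₁/(1+λh₁). Equality gives the switch point.
λE₁h₂ = E₂ + λE₂h₁ ⇒ λ = E₂/(E₁h₂ − E₂h₁) = 26.5/(249.7 − 179.9) = 0.3799 per s.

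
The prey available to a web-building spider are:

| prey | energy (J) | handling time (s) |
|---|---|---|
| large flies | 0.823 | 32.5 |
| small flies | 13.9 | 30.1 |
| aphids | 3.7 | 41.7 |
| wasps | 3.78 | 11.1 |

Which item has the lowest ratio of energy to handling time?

In descending order of E/h:
small flies: 13.9/30.1 = 0.462 J/s
wasps: 3.78/11.1 = 0.341 J/s
aphids: 3.7/41.7 = 0.0887 J/s
large flies: 0.823/32.5 = 0.0253 J/s

large flies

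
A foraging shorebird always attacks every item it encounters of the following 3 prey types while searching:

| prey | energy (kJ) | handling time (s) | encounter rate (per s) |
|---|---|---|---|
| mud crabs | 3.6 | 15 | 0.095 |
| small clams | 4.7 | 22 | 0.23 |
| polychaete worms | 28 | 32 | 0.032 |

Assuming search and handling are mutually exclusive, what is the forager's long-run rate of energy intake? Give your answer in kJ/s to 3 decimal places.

Energy encountered per unit search time: 0.095×3.6 + 0.23×4.7 + 0.032×28 = 2.319 kJ/s.
Handling time per unit search time: 0.095×15 + 0.23×22 + 0.032×32 = 7.509.
Rate = 2.319/(1 + 7.509) = 0.2725 kJ/s.

0.273 kJ/s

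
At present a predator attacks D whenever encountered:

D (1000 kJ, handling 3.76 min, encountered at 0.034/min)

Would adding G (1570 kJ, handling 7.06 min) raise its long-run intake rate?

Intake rate on the current diet: R = (0.034×1000) / (1 + 0.034×3.76) = 34/1.128 = 30.15 kJ/min.
G: E/h = 1570/7.06 = 222.4 kJ/min.
Since 222.4 > R, including G increases the long-run rate.

Yes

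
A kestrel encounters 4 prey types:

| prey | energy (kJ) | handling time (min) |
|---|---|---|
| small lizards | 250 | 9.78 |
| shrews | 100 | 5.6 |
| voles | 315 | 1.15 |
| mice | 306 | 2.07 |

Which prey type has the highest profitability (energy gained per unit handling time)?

In descending order of E/h:
voles: 315/1.15 = 274 kJ/min
mice: 306/2.07 = 148 kJ/min
small lizards: 250/9.78 = 25.6 kJ/min
shrews: 100/5.6 = 17.9 kJ/min

voles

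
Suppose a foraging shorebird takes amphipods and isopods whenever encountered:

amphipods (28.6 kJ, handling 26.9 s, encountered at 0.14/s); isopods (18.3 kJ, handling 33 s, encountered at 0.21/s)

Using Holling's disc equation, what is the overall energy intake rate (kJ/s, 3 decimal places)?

0.671 kJ/s

Energy encountered per unit search time: 0.14×28.6 + 0.21×18.3 = 7.847 kJ/s.
Handling time per unit search time: 0.14×26.9 + 0.21×33 = 10.7.
Rate = 7.847/(1 + 10.7) = 0.6709 kJ/s.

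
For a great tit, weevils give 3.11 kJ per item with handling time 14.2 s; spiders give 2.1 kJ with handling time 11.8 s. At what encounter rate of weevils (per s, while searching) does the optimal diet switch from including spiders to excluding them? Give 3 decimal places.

0.305 per s

Drop spiders once their profitability E₂/h₂ falls below the rate achievable on weevils alone: E₂/h₂ = λE₁/(1 + λh₁).
Solve for λ: λE₁h₂ = E₂(1 + λh₁) → λ(E₁h₂ − E₂h₁) = E₂ → λ = E₂/(E₁h₂ − E₂h₁).
λ = 2.1/(3.11×11.8 − 2.1×14.2) = 2.1/6.878 = 0.3053 per s.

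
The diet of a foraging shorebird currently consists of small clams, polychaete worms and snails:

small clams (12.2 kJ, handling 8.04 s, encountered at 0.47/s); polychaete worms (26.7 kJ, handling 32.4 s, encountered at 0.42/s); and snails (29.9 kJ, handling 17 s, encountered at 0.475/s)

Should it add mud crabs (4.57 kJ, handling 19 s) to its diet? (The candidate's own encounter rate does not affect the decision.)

No

On small clams, polychaete worms and snails alone, R = ΣλE/(1+Σλh) = 31.15/26.46 = 1.177 kJ/s.
Profitability of mud crabs: 4.57/19 = 0.2405 kJ/s.
Since 0.2405 < R, time spent handling mud crabs is better spent searching.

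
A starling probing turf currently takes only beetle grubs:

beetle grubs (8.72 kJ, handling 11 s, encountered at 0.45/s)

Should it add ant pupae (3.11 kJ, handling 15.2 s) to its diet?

No

Intake rate on the current diet: R = (0.45×8.72) / (1 + 0.45×11) = 3.924/5.95 = 0.6595 kJ/s.
Profitability of ant pupae: 3.11/15.2 = 0.2046 kJ/s.
Since 0.2046 < R, time spent handling ant pupae is better spent searching.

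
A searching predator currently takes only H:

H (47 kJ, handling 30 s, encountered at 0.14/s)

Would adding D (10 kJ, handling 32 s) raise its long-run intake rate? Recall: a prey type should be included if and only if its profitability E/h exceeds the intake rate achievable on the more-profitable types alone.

On H alone, R = ΣλE/(1+Σλh) = 6.58/5.2 = 1.265 kJ/s.
Profitability of D: 10/32 = 0.3125 kJ/s.
Since 0.3125 < R, time spent handling D is better spent searching.

No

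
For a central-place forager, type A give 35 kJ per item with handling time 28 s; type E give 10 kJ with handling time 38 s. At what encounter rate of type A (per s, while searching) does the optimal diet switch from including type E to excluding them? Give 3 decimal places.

The zero-one rule: include type E iff E₂/h₂ > λE₁/(1+λh₁). Equality gives the switch point.
λE₁h₂ = E₂ + λE₂h₁ ⇒ λ = E₂/(E₁h₂ − E₂h₁) = 10/(1330 − 280) = 0.009524 per s.

0.010 per s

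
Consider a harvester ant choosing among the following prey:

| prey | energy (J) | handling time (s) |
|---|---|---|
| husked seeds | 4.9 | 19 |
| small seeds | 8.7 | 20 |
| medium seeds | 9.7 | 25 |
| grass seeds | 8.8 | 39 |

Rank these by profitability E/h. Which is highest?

small seeds

Profitability E/h (J/s): husked seeds = 4.9/19 = 0.258, small seeds = 8.7/20 = 0.435, medium seeds = 9.7/25 = 0.388, grass seeds = 8.8/39 = 0.226.
Ranked: small seeds > medium seeds > husked seeds > grass seeds.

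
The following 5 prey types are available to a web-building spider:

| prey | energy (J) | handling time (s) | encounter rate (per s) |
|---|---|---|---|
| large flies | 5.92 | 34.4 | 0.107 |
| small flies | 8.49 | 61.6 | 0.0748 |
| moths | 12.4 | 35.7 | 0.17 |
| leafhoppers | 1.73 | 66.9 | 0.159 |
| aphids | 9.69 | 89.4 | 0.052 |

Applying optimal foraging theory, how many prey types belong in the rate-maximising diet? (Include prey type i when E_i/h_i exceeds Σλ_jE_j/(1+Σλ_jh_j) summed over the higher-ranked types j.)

1

E/h in descending order: moths 0.347, large flies 0.172, small flies 0.138, aphids 0.108, leafhoppers 0.0259 J/s. The optimal diet is the largest prefix of this list for which every included type satisfies E_i/h_i > R on the types above it.
Rate on top 1: 0.2982. large flies: 0.172 < 0.2982 → exclude; stop.
Optimal diet: moths — 1 of 5 types.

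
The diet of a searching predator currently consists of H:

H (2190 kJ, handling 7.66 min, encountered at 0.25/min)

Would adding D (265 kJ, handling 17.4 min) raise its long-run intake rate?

Intake rate on the current diet: R = (0.25×2190) / (1 + 0.25×7.66) = 547.5/2.915 = 187.8 kJ/min.
D: E/h = 265/17.4 = 15.23 kJ/min.
Since 15.23 < R, time spent handling D is better spent searching.

No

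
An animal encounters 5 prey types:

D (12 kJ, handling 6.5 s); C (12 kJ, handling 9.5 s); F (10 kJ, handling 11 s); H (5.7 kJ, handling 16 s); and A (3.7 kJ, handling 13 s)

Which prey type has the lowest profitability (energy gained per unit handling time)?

Profitability E/h (kJ/s): D = 12/6.5 = 1.85, C = 12/9.5 = 1.26, F = 10/11 = 0.909, H = 5.7/16 = 0.356, A = 3.7/13 = 0.285.
Ranked: D > C > F > H > A.

A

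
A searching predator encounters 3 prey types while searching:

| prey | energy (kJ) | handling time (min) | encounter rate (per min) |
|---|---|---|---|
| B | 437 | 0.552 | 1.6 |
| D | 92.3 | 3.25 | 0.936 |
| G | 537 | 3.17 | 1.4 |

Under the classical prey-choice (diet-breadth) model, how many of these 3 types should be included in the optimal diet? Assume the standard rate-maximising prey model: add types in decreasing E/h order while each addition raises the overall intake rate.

E/h in descending order: B 792, G 169, D 28.4 kJ/min. The optimal diet is the largest prefix of this list for which every included type satisfies E_i/h_i > R on the types above it.
Rate on top 1: 371.3. G: 169 < 371.3 → exclude; stop.
Optimal diet: B — 1 of 3 types.

1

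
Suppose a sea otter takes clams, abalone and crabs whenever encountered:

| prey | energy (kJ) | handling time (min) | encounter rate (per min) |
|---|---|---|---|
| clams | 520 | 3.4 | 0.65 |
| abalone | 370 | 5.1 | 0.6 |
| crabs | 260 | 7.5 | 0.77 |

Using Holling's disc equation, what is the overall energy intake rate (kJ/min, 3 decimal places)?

63.113 kJ/min

R = (0.65×520 + 0.6×370 + 0.77×260) / (1 + 0.65×3.4 + 0.6×5.1 + 0.77×7.5) = 760.2/12.04 = 63.11 kJ/min.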